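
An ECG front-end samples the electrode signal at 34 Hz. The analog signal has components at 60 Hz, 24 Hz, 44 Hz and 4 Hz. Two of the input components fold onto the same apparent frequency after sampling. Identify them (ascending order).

fs/2 = 17 Hz.
60 Hz mod fs = 26 Hz.
26 Hz > fs/2 = 17 Hz, folds to fs − 26 Hz = 8 Hz.
24 Hz > fs/2 = 17 Hz, folds to fs − 24 Hz = 10 Hz.
44 Hz mod fs = 10 Hz.
10 Hz ≤ fs/2 = 17 Hz, appears at 10 Hz.
4 Hz ≤ fs/2 = 17 Hz, passes unchanged.
24 Hz and 44 Hz both map to 10 Hz.

24 Hz, 44 Hz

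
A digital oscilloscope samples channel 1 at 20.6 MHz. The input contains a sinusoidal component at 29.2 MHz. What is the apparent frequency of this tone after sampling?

29.2 MHz mod fs = 8.6 MHz.
8.6 MHz ≤ fs/2 = 10.3 MHz, appears at 8.6 MHz.

8.6 MHz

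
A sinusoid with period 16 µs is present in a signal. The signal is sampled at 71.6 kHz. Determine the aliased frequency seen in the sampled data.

T = 16 µs → f = 1/T = 62.5 kHz.
62.5 kHz > fs/2 = 35.8 kHz, folds to fs − 62.5 kHz = 9.1 kHz.

9.1 kHz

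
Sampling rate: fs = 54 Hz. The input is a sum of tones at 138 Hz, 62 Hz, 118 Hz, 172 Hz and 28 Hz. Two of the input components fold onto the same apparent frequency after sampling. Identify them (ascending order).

118 Hz, 172 Hz

fs/2 = 27 Hz.
138 Hz mod fs = 30 Hz.
30 Hz > fs/2 = 27 Hz, folds to fs − 30 Hz = 24 Hz.
62 Hz mod fs = 8 Hz.
8 Hz ≤ fs/2 = 27 Hz, appears at 8 Hz.
118 Hz mod fs = 10 Hz.
10 Hz ≤ fs/2 = 27 Hz, appears at 10 Hz.
172 Hz mod fs = 10 Hz.
10 Hz ≤ fs/2 = 27 Hz, appears at 10 Hz.
28 Hz > fs/2 = 27 Hz, folds to fs − 28 Hz = 26 Hz.
118 Hz and 172 Hz both map to 10 Hz.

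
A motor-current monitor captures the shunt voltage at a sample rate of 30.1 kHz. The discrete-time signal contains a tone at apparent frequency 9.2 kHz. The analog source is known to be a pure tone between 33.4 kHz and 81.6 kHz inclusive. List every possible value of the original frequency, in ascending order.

39.3 kHz, 51 kHz, 69.4 kHz, 81.1 kHz

Frequencies that alias to 9.2 kHz are k·fs ± 9.2 kHz for integer k ≥ 0.
k=0: 9.2 kHz.
k=1: 20.9 kHz, 39.3 kHz.
k=2: 51 kHz, 69.4 kHz.
k=3: 81.1 kHz, 99.5 kHz.
k=4: 111.2 kHz, 129.6 kHz.
Within [33.4 kHz, 81.6 kHz]: 39.3 kHz, 51 kHz, 69.4 kHz, 81.1 kHz.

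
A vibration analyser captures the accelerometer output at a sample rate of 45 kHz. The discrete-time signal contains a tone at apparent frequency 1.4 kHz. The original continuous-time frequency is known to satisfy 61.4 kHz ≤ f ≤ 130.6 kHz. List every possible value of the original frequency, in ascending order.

88.6 kHz, 91.4 kHz

Frequencies that alias to 1.4 kHz are k·fs ± 1.4 kHz for integer k ≥ 0.
k=0: 1.4 kHz.
k=1: 43.6 kHz, 46.4 kHz.
k=2: 88.6 kHz, 91.4 kHz.
k=3: 133.6 kHz, 136.4 kHz.
Within [61.4 kHz, 130.6 kHz]: 88.6 kHz, 91.4 kHz.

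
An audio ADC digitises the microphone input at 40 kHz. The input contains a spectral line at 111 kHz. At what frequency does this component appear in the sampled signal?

111 kHz mod fs = 31 kHz.
31 kHz > fs/2 = 20 kHz, folds to fs − 31 kHz = 9 kHz.

9 kHz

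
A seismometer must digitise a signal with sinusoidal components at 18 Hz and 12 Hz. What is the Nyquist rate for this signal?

36 Hz

Highest-frequency component: 18 Hz.
Nyquist rate = 2 × 18 Hz = 36 Hz.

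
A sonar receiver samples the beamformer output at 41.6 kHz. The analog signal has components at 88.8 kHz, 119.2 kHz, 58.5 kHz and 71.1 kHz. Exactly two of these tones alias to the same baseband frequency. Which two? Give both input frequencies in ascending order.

88.8 kHz, 119.2 kHz

fs/2 = 20.8 kHz.
88.8 kHz mod fs = 5.6 kHz.
5.6 kHz ≤ fs/2 = 20.8 kHz, appears at 5.6 kHz.
119.2 kHz mod fs = 36 kHz.
36 kHz > fs/2 = 20.8 kHz, folds to fs − 36 kHz = 5.6 kHz.
58.5 kHz mod fs = 16.9 kHz.
16.9 kHz ≤ fs/2 = 20.8 kHz, appears at 16.9 kHz.
71.1 kHz mod fs = 29.5 kHz.
29.5 kHz > fs/2 = 20.8 kHz, folds to fs − 29.5 kHz = 12.1 kHz.
88.8 kHz and 119.2 kHz both map to 5.6 kHz.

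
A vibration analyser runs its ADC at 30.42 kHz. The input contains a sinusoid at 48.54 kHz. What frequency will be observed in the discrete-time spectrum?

12.3 kHz

48.54 kHz mod fs = 18.12 kHz.
18.12 kHz > fs/2 = 15.21 kHz, folds to fs − 18.12 kHz = 12.3 kHz.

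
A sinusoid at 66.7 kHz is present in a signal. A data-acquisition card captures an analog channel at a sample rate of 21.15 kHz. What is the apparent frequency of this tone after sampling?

3.25 kHz

66.7 kHz mod fs = 3.25 kHz.
3.25 kHz ≤ fs/2 = 10.575 kHz, appears at 3.25 kHz.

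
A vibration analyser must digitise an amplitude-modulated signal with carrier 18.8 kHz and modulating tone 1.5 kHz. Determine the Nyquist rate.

AM sidebands sit at fc ± fm = 17.3 kHz and 20.3 kHz.
Highest-frequency component: 20.3 kHz.
Nyquist rate = 2 × 20.3 kHz = 40.6 kHz.

40.6 kHz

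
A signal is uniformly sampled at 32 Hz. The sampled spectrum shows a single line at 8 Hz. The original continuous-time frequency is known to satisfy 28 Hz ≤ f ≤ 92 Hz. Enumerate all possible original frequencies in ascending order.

40 Hz, 56 Hz, 72 Hz, 88 Hz

Frequencies that alias to 8 Hz are k·fs ± 8 Hz for integer k ≥ 0.
k=0: 8 Hz.
k=1: 24 Hz, 40 Hz.
k=2: 56 Hz, 72 Hz.
k=3: 88 Hz, 104 Hz.
k=4: 120 Hz, 136 Hz.
Within [28 Hz, 92 Hz]: 40 Hz, 56 Hz, 72 Hz, 88 Hz.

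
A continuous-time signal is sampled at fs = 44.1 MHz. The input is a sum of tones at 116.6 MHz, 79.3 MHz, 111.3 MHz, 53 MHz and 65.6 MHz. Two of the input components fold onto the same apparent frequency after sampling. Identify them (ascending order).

fs/2 = 22.05 MHz.
116.6 MHz mod fs = 28.4 MHz.
28.4 MHz > fs/2 = 22.05 MHz, folds to fs − 28.4 MHz = 15.7 MHz.
79.3 MHz mod fs = 35.2 MHz.
35.2 MHz > fs/2 = 22.05 MHz, folds to fs − 35.2 MHz = 8.9 MHz.
111.3 MHz mod fs = 23.1 MHz.
23.1 MHz > fs/2 = 22.05 MHz, folds to fs − 23.1 MHz = 21 MHz.
53 MHz mod fs = 8.9 MHz.
8.9 MHz ≤ fs/2 = 22.05 MHz, appears at 8.9 MHz.
65.6 MHz mod fs = 21.5 MHz.
21.5 MHz ≤ fs/2 = 22.05 MHz, appears at 21.5 MHz.
53 MHz and 79.3 MHz both map to 8.9 MHz.

53 MHz, 79.3 MHz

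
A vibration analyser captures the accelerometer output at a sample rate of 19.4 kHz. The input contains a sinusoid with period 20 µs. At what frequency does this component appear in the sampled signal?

T = 20 µs → f = 1/T = 50 kHz.
50 kHz mod fs = 11.2 kHz.
11.2 kHz > fs/2 = 9.7 kHz, folds to fs − 11.2 kHz = 8.2 kHz.

8.2 kHz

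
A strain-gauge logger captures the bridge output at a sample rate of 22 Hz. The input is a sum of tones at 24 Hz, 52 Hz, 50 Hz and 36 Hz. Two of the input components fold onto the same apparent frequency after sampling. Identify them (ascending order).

fs/2 = 11 Hz.
24 Hz mod fs = 2 Hz.
2 Hz ≤ fs/2 = 11 Hz, appears at 2 Hz.
52 Hz mod fs = 8 Hz.
8 Hz ≤ fs/2 = 11 Hz, appears at 8 Hz.
50 Hz mod fs = 6 Hz.
6 Hz ≤ fs/2 = 11 Hz, appears at 6 Hz.
36 Hz mod fs = 14 Hz.
14 Hz > fs/2 = 11 Hz, folds to fs − 14 Hz = 8 Hz.
36 Hz and 52 Hz both map to 8 Hz.

36 Hz, 52 Hz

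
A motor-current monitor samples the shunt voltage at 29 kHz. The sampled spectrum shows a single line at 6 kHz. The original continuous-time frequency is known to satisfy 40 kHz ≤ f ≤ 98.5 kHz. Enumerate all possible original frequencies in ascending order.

Frequencies that alias to 6 kHz are k·fs ± 6 kHz for integer k ≥ 0.
k=0: 6 kHz.
k=1: 23 kHz, 35 kHz.
k=2: 52 kHz, 64 kHz.
k=3: 81 kHz, 93 kHz.
k=4: 110 kHz, 122 kHz.
Within [40 kHz, 98.5 kHz]: 52 kHz, 64 kHz, 81 kHz, 93 kHz.

52 kHz, 64 kHz, 81 kHz, 93 kHz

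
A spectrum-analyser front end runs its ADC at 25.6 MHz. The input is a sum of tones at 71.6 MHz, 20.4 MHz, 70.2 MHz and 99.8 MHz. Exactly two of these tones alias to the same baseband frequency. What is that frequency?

fs/2 = 12.8 MHz.
71.6 MHz mod fs = 20.4 MHz.
20.4 MHz > fs/2 = 12.8 MHz, folds to fs − 20.4 MHz = 5.2 MHz.
20.4 MHz > fs/2 = 12.8 MHz, folds to fs − 20.4 MHz = 5.2 MHz.
70.2 MHz mod fs = 19 MHz.
19 MHz > fs/2 = 12.8 MHz, folds to fs − 19 MHz = 6.6 MHz.
99.8 MHz mod fs = 23 MHz.
23 MHz > fs/2 = 12.8 MHz, folds to fs − 23 MHz = 2.6 MHz.
20.4 MHz and 71.6 MHz both map to 5.2 MHz.

5.2 MHz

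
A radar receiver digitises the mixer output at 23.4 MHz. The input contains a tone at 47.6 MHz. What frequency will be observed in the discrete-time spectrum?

47.6 MHz mod fs = 0.8 MHz.
0.8 MHz ≤ fs/2 = 11.7 MHz, appears at 0.8 MHz.

0.8 MHz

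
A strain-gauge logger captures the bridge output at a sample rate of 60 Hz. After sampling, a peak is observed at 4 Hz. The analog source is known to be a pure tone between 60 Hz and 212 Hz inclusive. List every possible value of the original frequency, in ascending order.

64 Hz, 116 Hz, 124 Hz, 176 Hz, 184 Hz

Frequencies that alias to 4 Hz are k·fs ± 4 Hz for integer k ≥ 0.
k=0: 4 Hz.
k=1: 56 Hz, 64 Hz.
k=2: 116 Hz, 124 Hz.
k=3: 176 Hz, 184 Hz.
k=4: 236 Hz, 244 Hz.
Within [60 Hz, 212 Hz]: 64 Hz, 116 Hz, 124 Hz, 176 Hz, 184 Hz.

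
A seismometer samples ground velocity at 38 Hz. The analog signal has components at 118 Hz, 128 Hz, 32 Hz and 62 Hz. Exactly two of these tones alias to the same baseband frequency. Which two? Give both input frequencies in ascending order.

fs/2 = 19 Hz.
118 Hz mod fs = 4 Hz.
4 Hz ≤ fs/2 = 19 Hz, appears at 4 Hz.
128 Hz mod fs = 14 Hz.
14 Hz ≤ fs/2 = 19 Hz, appears at 14 Hz.
32 Hz > fs/2 = 19 Hz, folds to fs − 32 Hz = 6 Hz.
62 Hz mod fs = 24 Hz.
24 Hz > fs/2 = 19 Hz, folds to fs − 24 Hz = 14 Hz.
62 Hz and 128 Hz both map to 14 Hz.

62 Hz, 128 Hz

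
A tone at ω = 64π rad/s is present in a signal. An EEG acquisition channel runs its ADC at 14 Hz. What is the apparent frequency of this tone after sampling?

ω = 64π rad/s → f = ω/(2π) = 32 Hz.
32 Hz mod fs = 4 Hz.
4 Hz ≤ fs/2 = 7 Hz, appears at 4 Hz.

4 Hz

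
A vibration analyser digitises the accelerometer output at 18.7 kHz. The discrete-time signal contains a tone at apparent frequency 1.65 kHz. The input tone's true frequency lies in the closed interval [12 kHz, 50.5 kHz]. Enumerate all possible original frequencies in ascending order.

17.05 kHz, 20.35 kHz, 35.75 kHz, 39.05 kHz

Frequencies that alias to 1.65 kHz are k·fs ± 1.65 kHz for integer k ≥ 0.
k=0: 1.65 kHz.
k=1: 17.05 kHz, 20.35 kHz.
k=2: 35.75 kHz, 39.05 kHz.
k=3: 54.45 kHz, 57.75 kHz.
Within [12 kHz, 50.5 kHz]: 17.05 kHz, 20.35 kHz, 35.75 kHz, 39.05 kHz.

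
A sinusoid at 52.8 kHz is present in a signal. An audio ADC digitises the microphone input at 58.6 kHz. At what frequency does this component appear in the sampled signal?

5.8 kHz

52.8 kHz > fs/2 = 29.3 kHz, folds to fs − 52.8 kHz = 5.8 kHz.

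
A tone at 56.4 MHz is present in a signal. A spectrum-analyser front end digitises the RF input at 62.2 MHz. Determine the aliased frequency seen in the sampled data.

56.4 MHz > fs/2 = 31.1 MHz, folds to fs − 56.4 MHz = 5.8 MHz.

5.8 MHz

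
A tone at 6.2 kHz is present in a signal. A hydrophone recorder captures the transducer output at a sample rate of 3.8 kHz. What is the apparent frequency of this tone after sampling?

6.2 kHz mod fs = 2.4 kHz.
2.4 kHz > fs/2 = 1.9 kHz, folds to fs − 2.4 kHz = 1.4 kHz.

1.4 kHz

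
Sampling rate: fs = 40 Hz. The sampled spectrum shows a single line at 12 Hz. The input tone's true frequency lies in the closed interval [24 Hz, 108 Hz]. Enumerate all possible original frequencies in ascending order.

Frequencies that alias to 12 Hz are k·fs ± 12 Hz for integer k ≥ 0.
k=0: 12 Hz.
k=1: 28 Hz, 52 Hz.
k=2: 68 Hz, 92 Hz.
k=3: 108 Hz, 132 Hz.
k=4: 148 Hz, 172 Hz.
Within [24 Hz, 108 Hz]: 28 Hz, 52 Hz, 68 Hz, 92 Hz, 108 Hz.

28 Hz, 52 Hz, 68 Hz, 92 Hz, 108 Hz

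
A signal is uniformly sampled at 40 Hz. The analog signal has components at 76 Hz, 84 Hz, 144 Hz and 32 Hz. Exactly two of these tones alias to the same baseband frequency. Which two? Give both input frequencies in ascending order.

76 Hz, 84 Hz

fs/2 = 20 Hz.
76 Hz mod fs = 36 Hz.
36 Hz > fs/2 = 20 Hz, folds to fs − 36 Hz = 4 Hz.
84 Hz mod fs = 4 Hz.
4 Hz ≤ fs/2 = 20 Hz, appears at 4 Hz.
144 Hz mod fs = 24 Hz.
24 Hz > fs/2 = 20 Hz, folds to fs − 24 Hz = 16 Hz.
32 Hz > fs/2 = 20 Hz, folds to fs − 32 Hz = 8 Hz.
76 Hz and 84 Hz both map to 4 Hz.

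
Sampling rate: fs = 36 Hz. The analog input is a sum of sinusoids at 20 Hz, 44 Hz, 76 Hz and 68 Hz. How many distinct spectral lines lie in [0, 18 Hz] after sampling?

3

fs/2 = 18 Hz.
20 Hz > fs/2 = 18 Hz, folds to fs − 20 Hz = 16 Hz.
44 Hz mod fs = 8 Hz.
8 Hz ≤ fs/2 = 18 Hz, appears at 8 Hz.
76 Hz mod fs = 4 Hz.
4 Hz ≤ fs/2 = 18 Hz, appears at 4 Hz.
68 Hz mod fs = 32 Hz.
32 Hz > fs/2 = 18 Hz, folds to fs − 32 Hz = 4 Hz.
Distinct values: {4 Hz, 8 Hz, 16 Hz} → 3.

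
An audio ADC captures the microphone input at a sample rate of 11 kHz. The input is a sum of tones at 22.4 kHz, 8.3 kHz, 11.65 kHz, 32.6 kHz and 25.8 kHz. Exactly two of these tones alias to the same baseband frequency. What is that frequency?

fs/2 = 5.5 kHz.
22.4 kHz mod fs = 0.4 kHz.
0.4 kHz ≤ fs/2 = 5.5 kHz, appears at 0.4 kHz.
8.3 kHz > fs/2 = 5.5 kHz, folds to fs − 8.3 kHz = 2.7 kHz.
11.65 kHz mod fs = 0.65 kHz.
0.65 kHz ≤ fs/2 = 5.5 kHz, appears at 0.65 kHz.
32.6 kHz mod fs = 10.6 kHz.
10.6 kHz > fs/2 = 5.5 kHz, folds to fs − 10.6 kHz = 0.4 kHz.
25.8 kHz mod fs = 3.8 kHz.
3.8 kHz ≤ fs/2 = 5.5 kHz, appears at 3.8 kHz.
22.4 kHz and 32.6 kHz both map to 0.4 kHz.

0.4 kHz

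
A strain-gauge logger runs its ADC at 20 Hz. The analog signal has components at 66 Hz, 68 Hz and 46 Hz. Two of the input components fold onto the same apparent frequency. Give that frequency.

6 Hz

fs/2 = 10 Hz.
66 Hz mod fs = 6 Hz.
6 Hz ≤ fs/2 = 10 Hz, appears at 6 Hz.
68 Hz mod fs = 8 Hz.
8 Hz ≤ fs/2 = 10 Hz, appears at 8 Hz.
46 Hz mod fs = 6 Hz.
6 Hz ≤ fs/2 = 10 Hz, appears at 6 Hz.
46 Hz and 66 Hz both map to 6 Hz.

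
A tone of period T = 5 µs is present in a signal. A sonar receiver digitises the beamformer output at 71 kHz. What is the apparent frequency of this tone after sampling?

T = 5 µs → f = 1/T = 200 kHz.
200 kHz mod fs = 58 kHz.
58 kHz > fs/2 = 35.5 kHz, folds to fs − 58 kHz = 13 kHz.

13 kHz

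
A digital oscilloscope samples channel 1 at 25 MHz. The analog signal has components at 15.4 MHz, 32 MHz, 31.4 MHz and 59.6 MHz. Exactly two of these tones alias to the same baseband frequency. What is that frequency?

fs/2 = 12.5 MHz.
15.4 MHz > fs/2 = 12.5 MHz, folds to fs − 15.4 MHz = 9.6 MHz.
32 MHz mod fs = 7 MHz.
7 MHz ≤ fs/2 = 12.5 MHz, appears at 7 MHz.
31.4 MHz mod fs = 6.4 MHz.
6.4 MHz ≤ fs/2 = 12.5 MHz, appears at 6.4 MHz.
59.6 MHz mod fs = 9.6 MHz.
9.6 MHz ≤ fs/2 = 12.5 MHz, appears at 9.6 MHz.
15.4 MHz and 59.6 MHz both map to 9.6 MHz.

9.6 MHz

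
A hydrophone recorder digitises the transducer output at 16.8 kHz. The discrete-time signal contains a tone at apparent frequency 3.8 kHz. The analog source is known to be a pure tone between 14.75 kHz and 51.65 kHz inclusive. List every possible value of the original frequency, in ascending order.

Frequencies that alias to 3.8 kHz are k·fs ± 3.8 kHz for integer k ≥ 0.
k=0: 3.8 kHz.
k=1: 13 kHz, 20.6 kHz.
k=2: 29.8 kHz, 37.4 kHz.
k=3: 46.6 kHz, 54.2 kHz.
k=4: 63.4 kHz, 71 kHz.
Within [14.75 kHz, 51.65 kHz]: 20.6 kHz, 29.8 kHz, 37.4 kHz, 46.6 kHz.

20.6 kHz, 29.8 kHz, 37.4 kHz, 46.6 kHz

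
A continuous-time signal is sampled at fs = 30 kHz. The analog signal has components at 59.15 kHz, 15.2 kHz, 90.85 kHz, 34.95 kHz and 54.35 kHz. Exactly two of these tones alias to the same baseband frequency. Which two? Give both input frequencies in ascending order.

fs/2 = 15 kHz.
59.15 kHz mod fs = 29.15 kHz.
29.15 kHz > fs/2 = 15 kHz, folds to fs − 29.15 kHz = 0.85 kHz.
15.2 kHz > fs/2 = 15 kHz, folds to fs − 15.2 kHz = 14.8 kHz.
90.85 kHz mod fs = 0.85 kHz.
0.85 kHz ≤ fs/2 = 15 kHz, appears at 0.85 kHz.
34.95 kHz mod fs = 4.95 kHz.
4.95 kHz ≤ fs/2 = 15 kHz, appears at 4.95 kHz.
54.35 kHz mod fs = 24.35 kHz.
24.35 kHz > fs/2 = 15 kHz, folds to fs − 24.35 kHz = 5.65 kHz.
59.15 kHz and 90.85 kHz both map to 0.85 kHz.

59.15 kHz, 90.85 kHz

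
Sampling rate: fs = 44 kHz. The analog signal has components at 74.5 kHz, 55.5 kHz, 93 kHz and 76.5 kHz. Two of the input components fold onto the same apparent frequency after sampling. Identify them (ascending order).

fs/2 = 22 kHz.
74.5 kHz mod fs = 30.5 kHz.
30.5 kHz > fs/2 = 22 kHz, folds to fs − 30.5 kHz = 13.5 kHz.
55.5 kHz mod fs = 11.5 kHz.
11.5 kHz ≤ fs/2 = 22 kHz, appears at 11.5 kHz.
93 kHz mod fs = 5 kHz.
5 kHz ≤ fs/2 = 22 kHz, appears at 5 kHz.
76.5 kHz mod fs = 32.5 kHz.
32.5 kHz > fs/2 = 22 kHz, folds to fs − 32.5 kHz = 11.5 kHz.
55.5 kHz and 76.5 kHz both map to 11.5 kHz.

55.5 kHz, 76.5 kHz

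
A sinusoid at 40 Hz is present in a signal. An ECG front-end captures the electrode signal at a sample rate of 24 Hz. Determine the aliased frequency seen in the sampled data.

40 Hz mod fs = 16 Hz.
16 Hz > fs/2 = 12 Hz, folds to fs − 16 Hz = 8 Hz.

8 Hz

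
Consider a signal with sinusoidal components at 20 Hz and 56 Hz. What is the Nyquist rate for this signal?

Highest-frequency component: 56 Hz.
Nyquist rate = 2 × 56 Hz = 112 Hz.

112 Hz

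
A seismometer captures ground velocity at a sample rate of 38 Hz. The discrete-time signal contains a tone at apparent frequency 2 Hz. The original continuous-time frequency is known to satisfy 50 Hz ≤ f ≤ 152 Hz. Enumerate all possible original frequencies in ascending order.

74 Hz, 78 Hz, 112 Hz, 116 Hz, 150 Hz

Frequencies that alias to 2 Hz are k·fs ± 2 Hz for integer k ≥ 0.
k=0: 2 Hz.
k=1: 36 Hz, 40 Hz.
k=2: 74 Hz, 78 Hz.
k=3: 112 Hz, 116 Hz.
k=4: 150 Hz, 154 Hz.
k=5: 188 Hz, 192 Hz.
Within [50 Hz, 152 Hz]: 74 Hz, 78 Hz, 112 Hz, 116 Hz, 150 Hz.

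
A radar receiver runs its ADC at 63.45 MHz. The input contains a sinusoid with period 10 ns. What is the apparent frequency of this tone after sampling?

26.9 MHz

T = 10 ns → f = 1/T = 100 MHz.
100 MHz mod fs = 36.55 MHz.
36.55 MHz > fs/2 = 31.725 MHz, folds to fs − 36.55 MHz = 26.9 MHz.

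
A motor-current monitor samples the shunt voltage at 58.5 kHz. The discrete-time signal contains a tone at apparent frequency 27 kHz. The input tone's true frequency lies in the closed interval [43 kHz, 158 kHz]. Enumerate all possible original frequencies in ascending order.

Frequencies that alias to 27 kHz are k·fs ± 27 kHz for integer k ≥ 0.
k=0: 27 kHz.
k=1: 31.5 kHz, 85.5 kHz.
k=2: 90 kHz, 144 kHz.
k=3: 148.5 kHz, 202.5 kHz.
k=4: 207 kHz, 261 kHz.
Within [43 kHz, 158 kHz]: 85.5 kHz, 90 kHz, 144 kHz, 148.5 kHz.

85.5 kHz, 90 kHz, 144 kHz, 148.5 kHz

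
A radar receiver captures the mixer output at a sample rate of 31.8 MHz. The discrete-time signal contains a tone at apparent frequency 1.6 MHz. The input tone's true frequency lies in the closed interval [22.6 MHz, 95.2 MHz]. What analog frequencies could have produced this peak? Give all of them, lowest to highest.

Frequencies that alias to 1.6 MHz are k·fs ± 1.6 MHz for integer k ≥ 0.
k=0: 1.6 MHz.
k=1: 30.2 MHz, 33.4 MHz.
k=2: 62 MHz, 65.2 MHz.
k=3: 93.8 MHz, 97 MHz.
k=4: 125.6 MHz, 128.8 MHz.
Within [22.6 MHz, 95.2 MHz]: 30.2 MHz, 33.4 MHz, 62 MHz, 65.2 MHz, 93.8 MHz.

30.2 MHz, 33.4 MHz, 62 MHz, 65.2 MHz, 93.8 MHz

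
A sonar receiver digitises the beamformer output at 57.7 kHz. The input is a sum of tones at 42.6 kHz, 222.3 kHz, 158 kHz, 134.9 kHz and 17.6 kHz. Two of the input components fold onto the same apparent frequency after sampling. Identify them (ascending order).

42.6 kHz, 158 kHz

fs/2 = 28.85 kHz.
42.6 kHz > fs/2 = 28.85 kHz, folds to fs − 42.6 kHz = 15.1 kHz.
222.3 kHz mod fs = 49.2 kHz.
49.2 kHz > fs/2 = 28.85 kHz, folds to fs − 49.2 kHz = 8.5 kHz.
158 kHz mod fs = 42.6 kHz.
42.6 kHz > fs/2 = 28.85 kHz, folds to fs − 42.6 kHz = 15.1 kHz.
134.9 kHz mod fs = 19.5 kHz.
19.5 kHz ≤ fs/2 = 28.85 kHz, appears at 19.5 kHz.
17.6 kHz ≤ fs/2 = 28.85 kHz, passes unchanged.
42.6 kHz and 158 kHz both map to 15.1 kHz.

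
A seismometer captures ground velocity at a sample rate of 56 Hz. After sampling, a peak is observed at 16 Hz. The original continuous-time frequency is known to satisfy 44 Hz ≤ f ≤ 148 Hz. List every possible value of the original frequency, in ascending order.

Frequencies that alias to 16 Hz are k·fs ± 16 Hz for integer k ≥ 0.
k=0: 16 Hz.
k=1: 40 Hz, 72 Hz.
k=2: 96 Hz, 128 Hz.
k=3: 152 Hz, 184 Hz.
Within [44 Hz, 148 Hz]: 72 Hz, 96 Hz, 128 Hz.

72 Hz, 96 Hz, 128 Hz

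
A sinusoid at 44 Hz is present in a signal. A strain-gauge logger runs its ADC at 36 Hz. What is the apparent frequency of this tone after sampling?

44 Hz mod fs = 8 Hz.
8 Hz ≤ fs/2 = 18 Hz, appears at 8 Hz.

8 Hz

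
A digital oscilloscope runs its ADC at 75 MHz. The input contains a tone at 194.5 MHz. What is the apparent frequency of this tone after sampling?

194.5 MHz mod fs = 44.5 MHz.
44.5 MHz > fs/2 = 37.5 MHz, folds to fs − 44.5 MHz = 30.5 MHz.

30.5 MHz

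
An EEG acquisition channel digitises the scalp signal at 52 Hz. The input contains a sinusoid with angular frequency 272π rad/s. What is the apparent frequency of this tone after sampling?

20 Hz

ω = 272π rad/s → f = ω/(2π) = 136 Hz.
136 Hz mod fs = 32 Hz.
32 Hz > fs/2 = 26 Hz, folds to fs − 32 Hz = 20 Hz.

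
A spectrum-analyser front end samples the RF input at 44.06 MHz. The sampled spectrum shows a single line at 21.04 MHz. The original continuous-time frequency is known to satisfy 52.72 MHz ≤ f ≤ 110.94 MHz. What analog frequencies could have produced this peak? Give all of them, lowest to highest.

Frequencies that alias to 21.04 MHz are k·fs ± 21.04 MHz for integer k ≥ 0.
k=0: 21.04 MHz.
k=1: 23.02 MHz, 65.1 MHz.
k=2: 67.08 MHz, 109.16 MHz.
k=3: 111.14 MHz, 153.22 MHz.
Within [52.72 MHz, 110.94 MHz]: 65.1 MHz, 67.08 MHz, 109.16 MHz.

65.1 MHz, 67.08 MHz, 109.16 MHz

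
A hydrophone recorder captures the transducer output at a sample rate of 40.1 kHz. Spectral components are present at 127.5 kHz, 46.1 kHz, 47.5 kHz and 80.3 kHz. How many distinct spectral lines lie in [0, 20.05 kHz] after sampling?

fs/2 = 20.05 kHz.
127.5 kHz mod fs = 7.2 kHz.
7.2 kHz ≤ fs/2 = 20.05 kHz, appears at 7.2 kHz.
46.1 kHz mod fs = 6 kHz.
6 kHz ≤ fs/2 = 20.05 kHz, appears at 6 kHz.
47.5 kHz mod fs = 7.4 kHz.
7.4 kHz ≤ fs/2 = 20.05 kHz, appears at 7.4 kHz.
80.3 kHz mod fs = 0.1 kHz.
0.1 kHz ≤ fs/2 = 20.05 kHz, appears at 0.1 kHz.
Distinct values: {0.1 kHz, 6 kHz, 7.2 kHz, 7.4 kHz} → 4.

4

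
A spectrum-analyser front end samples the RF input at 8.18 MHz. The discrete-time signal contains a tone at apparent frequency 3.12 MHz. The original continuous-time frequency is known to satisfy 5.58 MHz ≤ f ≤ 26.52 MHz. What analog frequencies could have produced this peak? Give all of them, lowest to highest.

11.3 MHz, 13.24 MHz, 19.48 MHz, 21.42 MHz

Frequencies that alias to 3.12 MHz are k·fs ± 3.12 MHz for integer k ≥ 0.
k=0: 3.12 MHz.
k=1: 5.06 MHz, 11.3 MHz.
k=2: 13.24 MHz, 19.48 MHz.
k=3: 21.42 MHz, 27.66 MHz.
k=4: 29.6 MHz, 35.84 MHz.
Within [5.58 MHz, 26.52 MHz]: 11.3 MHz, 13.24 MHz, 19.48 MHz, 21.42 MHz.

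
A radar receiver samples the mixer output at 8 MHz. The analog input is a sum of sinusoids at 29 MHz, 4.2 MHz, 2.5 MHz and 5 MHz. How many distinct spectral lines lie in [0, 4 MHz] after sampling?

3

fs/2 = 4 MHz.
29 MHz mod fs = 5 MHz.
5 MHz > fs/2 = 4 MHz, folds to fs − 5 MHz = 3 MHz.
4.2 MHz > fs/2 = 4 MHz, folds to fs − 4.2 MHz = 3.8 MHz.
2.5 MHz ≤ fs/2 = 4 MHz, passes unchanged.
5 MHz > fs/2 = 4 MHz, folds to fs − 5 MHz = 3 MHz.
Distinct values: {2.5 MHz, 3 MHz, 3.8 MHz} → 3.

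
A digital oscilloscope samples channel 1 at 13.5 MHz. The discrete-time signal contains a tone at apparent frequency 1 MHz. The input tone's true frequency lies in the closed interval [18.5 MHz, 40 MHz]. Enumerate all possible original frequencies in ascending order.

Frequencies that alias to 1 MHz are k·fs ± 1 MHz for integer k ≥ 0.
k=0: 1 MHz.
k=1: 12.5 MHz, 14.5 MHz.
k=2: 26 MHz, 28 MHz.
k=3: 39.5 MHz, 41.5 MHz.
k=4: 53 MHz, 55 MHz.
Within [18.5 MHz, 40 MHz]: 26 MHz, 28 MHz, 39.5 MHz.

26 MHz, 28 MHz, 39.5 MHz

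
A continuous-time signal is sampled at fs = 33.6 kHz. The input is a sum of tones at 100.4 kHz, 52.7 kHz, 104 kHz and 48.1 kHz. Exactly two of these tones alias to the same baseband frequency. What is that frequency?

14.5 kHz

fs/2 = 16.8 kHz.
100.4 kHz mod fs = 33.2 kHz.
33.2 kHz > fs/2 = 16.8 kHz, folds to fs − 33.2 kHz = 0.4 kHz.
52.7 kHz mod fs = 19.1 kHz.
19.1 kHz > fs/2 = 16.8 kHz, folds to fs − 19.1 kHz = 14.5 kHz.
104 kHz mod fs = 3.2 kHz.
3.2 kHz ≤ fs/2 = 16.8 kHz, appears at 3.2 kHz.
48.1 kHz mod fs = 14.5 kHz.
14.5 kHz ≤ fs/2 = 16.8 kHz, appears at 14.5 kHz.
48.1 kHz and 52.7 kHz both map to 14.5 kHz.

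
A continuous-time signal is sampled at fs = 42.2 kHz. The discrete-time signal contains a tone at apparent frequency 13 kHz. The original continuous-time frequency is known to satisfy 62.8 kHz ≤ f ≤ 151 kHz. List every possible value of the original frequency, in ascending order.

Frequencies that alias to 13 kHz are k·fs ± 13 kHz for integer k ≥ 0.
k=0: 13 kHz.
k=1: 29.2 kHz, 55.2 kHz.
k=2: 71.4 kHz, 97.4 kHz.
k=3: 113.6 kHz, 139.6 kHz.
k=4: 155.8 kHz, 181.8 kHz.
Within [62.8 kHz, 151 kHz]: 71.4 kHz, 97.4 kHz, 113.6 kHz, 139.6 kHz.

71.4 kHz, 97.4 kHz, 113.6 kHz, 139.6 kHz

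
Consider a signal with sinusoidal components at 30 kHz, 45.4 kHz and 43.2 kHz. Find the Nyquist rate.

Highest-frequency component: 45.4 kHz.
Nyquist rate = 2 × 45.4 kHz = 90.8 kHz.

90.8 kHz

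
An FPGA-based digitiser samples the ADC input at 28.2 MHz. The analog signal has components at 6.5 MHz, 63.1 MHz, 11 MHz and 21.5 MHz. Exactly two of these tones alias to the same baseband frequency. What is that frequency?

fs/2 = 14.1 MHz.
6.5 MHz ≤ fs/2 = 14.1 MHz, passes unchanged.
63.1 MHz mod fs = 6.7 MHz.
6.7 MHz ≤ fs/2 = 14.1 MHz, appears at 6.7 MHz.
11 MHz ≤ fs/2 = 14.1 MHz, passes unchanged.
21.5 MHz > fs/2 = 14.1 MHz, folds to fs − 21.5 MHz = 6.7 MHz.
21.5 MHz and 63.1 MHz both map to 6.7 MHz.

6.7 MHz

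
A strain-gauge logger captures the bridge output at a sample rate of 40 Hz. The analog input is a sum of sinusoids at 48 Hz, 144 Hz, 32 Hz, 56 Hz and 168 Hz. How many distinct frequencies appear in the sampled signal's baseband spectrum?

fs/2 = 20 Hz.
48 Hz mod fs = 8 Hz.
8 Hz ≤ fs/2 = 20 Hz, appears at 8 Hz.
144 Hz mod fs = 24 Hz.
24 Hz > fs/2 = 20 Hz, folds to fs − 24 Hz = 16 Hz.
32 Hz > fs/2 = 20 Hz, folds to fs − 32 Hz = 8 Hz.
56 Hz mod fs = 16 Hz.
16 Hz ≤ fs/2 = 20 Hz, appears at 16 Hz.
168 Hz mod fs = 8 Hz.
8 Hz ≤ fs/2 = 20 Hz, appears at 8 Hz.
Distinct values: {8 Hz, 16 Hz} → 2.

2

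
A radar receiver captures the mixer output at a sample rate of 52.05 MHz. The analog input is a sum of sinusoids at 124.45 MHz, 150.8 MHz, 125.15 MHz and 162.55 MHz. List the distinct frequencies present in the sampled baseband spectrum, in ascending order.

fs/2 = 26.025 MHz.
124.45 MHz mod fs = 20.35 MHz.
20.35 MHz ≤ fs/2 = 26.025 MHz, appears at 20.35 MHz.
150.8 MHz mod fs = 46.7 MHz.
46.7 MHz > fs/2 = 26.025 MHz, folds to fs − 46.7 MHz = 5.35 MHz.
125.15 MHz mod fs = 21.05 MHz.
21.05 MHz ≤ fs/2 = 26.025 MHz, appears at 21.05 MHz.
162.55 MHz mod fs = 6.4 MHz.
6.4 MHz ≤ fs/2 = 26.025 MHz, appears at 6.4 MHz.
Distinct values: {5.35 MHz, 6.4 MHz, 20.35 MHz, 21.05 MHz}.

5.35 MHz, 6.4 MHz, 20.35 MHz, 21.05 MHz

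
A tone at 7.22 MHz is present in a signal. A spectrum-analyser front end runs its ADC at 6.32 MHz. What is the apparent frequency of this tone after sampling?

7.22 MHz mod fs = 0.9 MHz.
0.9 MHz ≤ fs/2 = 3.16 MHz, appears at 0.9 MHz.

0.9 MHz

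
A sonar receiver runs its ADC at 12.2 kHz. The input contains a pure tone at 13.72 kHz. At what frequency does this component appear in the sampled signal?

1.52 kHz

13.72 kHz mod fs = 1.52 kHz.
1.52 kHz ≤ fs/2 = 6.1 kHz, appears at 1.52 kHz.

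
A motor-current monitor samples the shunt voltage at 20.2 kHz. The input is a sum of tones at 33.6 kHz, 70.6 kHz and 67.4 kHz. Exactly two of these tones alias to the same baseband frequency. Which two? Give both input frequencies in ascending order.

33.6 kHz, 67.4 kHz

fs/2 = 10.1 kHz.
33.6 kHz mod fs = 13.4 kHz.
13.4 kHz > fs/2 = 10.1 kHz, folds to fs − 13.4 kHz = 6.8 kHz.
70.6 kHz mod fs = 10 kHz.
10 kHz ≤ fs/2 = 10.1 kHz, appears at 10 kHz.
67.4 kHz mod fs = 6.8 kHz.
6.8 kHz ≤ fs/2 = 10.1 kHz, appears at 6.8 kHz.
33.6 kHz and 67.4 kHz both map to 6.8 kHz.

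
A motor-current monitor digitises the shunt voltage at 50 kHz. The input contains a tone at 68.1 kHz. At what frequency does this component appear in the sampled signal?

68.1 kHz mod fs = 18.1 kHz.
18.1 kHz ≤ fs/2 = 25 kHz, appears at 18.1 kHz.

18.1 kHz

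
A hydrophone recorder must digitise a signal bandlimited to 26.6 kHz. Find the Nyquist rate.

53.2 kHz

Nyquist rate = 2 × 26.6 kHz = 53.2 kHz.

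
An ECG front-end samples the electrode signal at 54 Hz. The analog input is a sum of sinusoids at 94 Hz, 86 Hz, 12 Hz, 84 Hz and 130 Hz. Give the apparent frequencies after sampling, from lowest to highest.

fs/2 = 27 Hz.
94 Hz mod fs = 40 Hz.
40 Hz > fs/2 = 27 Hz, folds to fs − 40 Hz = 14 Hz.
86 Hz mod fs = 32 Hz.
32 Hz > fs/2 = 27 Hz, folds to fs − 32 Hz = 22 Hz.
12 Hz ≤ fs/2 = 27 Hz, passes unchanged.
84 Hz mod fs = 30 Hz.
30 Hz > fs/2 = 27 Hz, folds to fs − 30 Hz = 24 Hz.
130 Hz mod fs = 22 Hz.
22 Hz ≤ fs/2 = 27 Hz, appears at 22 Hz.
Distinct values: {12 Hz, 14 Hz, 22 Hz, 24 Hz}.

12 Hz, 14 Hz, 22 Hz, 24 Hz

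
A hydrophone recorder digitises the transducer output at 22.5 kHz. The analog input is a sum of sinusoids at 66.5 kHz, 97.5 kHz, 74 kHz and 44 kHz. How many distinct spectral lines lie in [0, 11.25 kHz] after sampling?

3

fs/2 = 11.25 kHz.
66.5 kHz mod fs = 21.5 kHz.
21.5 kHz > fs/2 = 11.25 kHz, folds to fs − 21.5 kHz = 1 kHz.
97.5 kHz mod fs = 7.5 kHz.
7.5 kHz ≤ fs/2 = 11.25 kHz, appears at 7.5 kHz.
74 kHz mod fs = 6.5 kHz.
6.5 kHz ≤ fs/2 = 11.25 kHz, appears at 6.5 kHz.
44 kHz mod fs = 21.5 kHz.
21.5 kHz > fs/2 = 11.25 kHz, folds to fs − 21.5 kHz = 1 kHz.
Distinct values: {1 kHz, 6.5 kHz, 7.5 kHz} → 3.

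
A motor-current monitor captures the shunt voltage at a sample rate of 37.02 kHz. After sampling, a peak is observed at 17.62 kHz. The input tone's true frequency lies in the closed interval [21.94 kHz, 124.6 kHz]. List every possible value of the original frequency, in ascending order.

Frequencies that alias to 17.62 kHz are k·fs ± 17.62 kHz for integer k ≥ 0.
k=0: 17.62 kHz.
k=1: 19.4 kHz, 54.64 kHz.
k=2: 56.42 kHz, 91.66 kHz.
k=3: 93.44 kHz, 128.68 kHz.
k=4: 130.46 kHz, 165.7 kHz.
Within [21.94 kHz, 124.6 kHz]: 54.64 kHz, 56.42 kHz, 91.66 kHz, 93.44 kHz.

54.64 kHz, 56.42 kHz, 91.66 kHz, 93.44 kHz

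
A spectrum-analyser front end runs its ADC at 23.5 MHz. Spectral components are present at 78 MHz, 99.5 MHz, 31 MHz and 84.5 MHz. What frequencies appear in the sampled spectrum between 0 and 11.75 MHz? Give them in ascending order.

5.5 MHz, 7.5 MHz, 9.5 MHz

fs/2 = 11.75 MHz.
78 MHz mod fs = 7.5 MHz.
7.5 MHz ≤ fs/2 = 11.75 MHz, appears at 7.5 MHz.
99.5 MHz mod fs = 5.5 MHz.
5.5 MHz ≤ fs/2 = 11.75 MHz, appears at 5.5 MHz.
31 MHz mod fs = 7.5 MHz.
7.5 MHz ≤ fs/2 = 11.75 MHz, appears at 7.5 MHz.
84.5 MHz mod fs = 14 MHz.
14 MHz > fs/2 = 11.75 MHz, folds to fs − 14 MHz = 9.5 MHz.
Distinct values: {5.5 MHz, 7.5 MHz, 9.5 MHz}.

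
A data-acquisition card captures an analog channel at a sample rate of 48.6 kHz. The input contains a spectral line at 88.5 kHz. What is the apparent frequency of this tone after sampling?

88.5 kHz mod fs = 39.9 kHz.
39.9 kHz > fs/2 = 24.3 kHz, folds to fs − 39.9 kHz = 8.7 kHz.

8.7 kHz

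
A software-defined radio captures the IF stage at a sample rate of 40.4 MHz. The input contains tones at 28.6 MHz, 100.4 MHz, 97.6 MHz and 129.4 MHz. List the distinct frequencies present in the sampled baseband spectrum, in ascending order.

8.2 MHz, 11.8 MHz, 16.8 MHz, 19.6 MHz

fs/2 = 20.2 MHz.
28.6 MHz > fs/2 = 20.2 MHz, folds to fs − 28.6 MHz = 11.8 MHz.
100.4 MHz mod fs = 19.6 MHz.
19.6 MHz ≤ fs/2 = 20.2 MHz, appears at 19.6 MHz.
97.6 MHz mod fs = 16.8 MHz.
16.8 MHz ≤ fs/2 = 20.2 MHz, appears at 16.8 MHz.
129.4 MHz mod fs = 8.2 MHz.
8.2 MHz ≤ fs/2 = 20.2 MHz, appears at 8.2 MHz.
Distinct values: {8.2 MHz, 11.8 MHz, 16.8 MHz, 19.6 MHz}.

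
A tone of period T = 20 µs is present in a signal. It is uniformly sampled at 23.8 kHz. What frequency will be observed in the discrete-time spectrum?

T = 20 µs → f = 1/T = 50 kHz.
50 kHz mod fs = 2.4 kHz.
2.4 kHz ≤ fs/2 = 11.9 kHz, appears at 2.4 kHz.

2.4 kHz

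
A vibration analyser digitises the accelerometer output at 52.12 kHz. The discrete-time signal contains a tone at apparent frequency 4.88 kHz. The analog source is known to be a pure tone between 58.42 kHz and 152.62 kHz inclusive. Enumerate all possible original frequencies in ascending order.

99.36 kHz, 109.12 kHz, 151.48 kHz

Frequencies that alias to 4.88 kHz are k·fs ± 4.88 kHz for integer k ≥ 0.
k=0: 4.88 kHz.
k=1: 47.24 kHz, 57 kHz.
k=2: 99.36 kHz, 109.12 kHz.
k=3: 151.48 kHz, 161.24 kHz.
k=4: 203.6 kHz, 213.36 kHz.
Within [58.42 kHz, 152.62 kHz]: 99.36 kHz, 109.12 kHz, 151.48 kHz.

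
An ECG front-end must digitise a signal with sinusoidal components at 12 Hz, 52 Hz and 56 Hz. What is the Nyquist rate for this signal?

Highest-frequency component: 56 Hz.
Nyquist rate = 2 × 56 Hz = 112 Hz.

112 Hz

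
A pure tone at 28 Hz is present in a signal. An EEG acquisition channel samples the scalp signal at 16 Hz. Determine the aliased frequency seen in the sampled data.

4 Hz

28 Hz mod fs = 12 Hz.
12 Hz > fs/2 = 8 Hz, folds to fs − 12 Hz = 4 Hz.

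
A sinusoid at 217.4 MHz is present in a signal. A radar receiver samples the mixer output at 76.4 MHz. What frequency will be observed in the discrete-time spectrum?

11.8 MHz

217.4 MHz mod fs = 64.6 MHz.
64.6 MHz > fs/2 = 38.2 MHz, folds to fs − 64.6 MHz = 11.8 MHz.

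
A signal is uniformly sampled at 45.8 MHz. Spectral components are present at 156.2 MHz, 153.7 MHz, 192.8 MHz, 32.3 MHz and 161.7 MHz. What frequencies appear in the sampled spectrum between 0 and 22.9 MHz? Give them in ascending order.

fs/2 = 22.9 MHz.
156.2 MHz mod fs = 18.8 MHz.
18.8 MHz ≤ fs/2 = 22.9 MHz, appears at 18.8 MHz.
153.7 MHz mod fs = 16.3 MHz.
16.3 MHz ≤ fs/2 = 22.9 MHz, appears at 16.3 MHz.
192.8 MHz mod fs = 9.6 MHz.
9.6 MHz ≤ fs/2 = 22.9 MHz, appears at 9.6 MHz.
32.3 MHz > fs/2 = 22.9 MHz, folds to fs − 32.3 MHz = 13.5 MHz.
161.7 MHz mod fs = 24.3 MHz.
24.3 MHz > fs/2 = 22.9 MHz, folds to fs − 24.3 MHz = 21.5 MHz.
Distinct values: {9.6 MHz, 13.5 MHz, 16.3 MHz, 18.8 MHz, 21.5 MHz}.

9.6 MHz, 13.5 MHz, 16.3 MHz, 18.8 MHz, 21.5 MHz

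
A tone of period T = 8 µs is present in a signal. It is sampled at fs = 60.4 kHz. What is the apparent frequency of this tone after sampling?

T = 8 µs → f = 1/T = 125 kHz.
125 kHz mod fs = 4.2 kHz.
4.2 kHz ≤ fs/2 = 30.2 kHz, appears at 4.2 kHz.

4.2 kHz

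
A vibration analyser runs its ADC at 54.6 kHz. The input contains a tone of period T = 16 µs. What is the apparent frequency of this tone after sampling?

T = 16 µs → f = 1/T = 62.5 kHz.
62.5 kHz mod fs = 7.9 kHz.
7.9 kHz ≤ fs/2 = 27.3 kHz, appears at 7.9 kHz.

7.9 kHz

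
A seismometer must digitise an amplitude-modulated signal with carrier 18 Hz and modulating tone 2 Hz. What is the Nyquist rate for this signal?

AM sidebands sit at fc ± fm = 16 Hz and 20 Hz.
Highest-frequency component: 20 Hz.
Nyquist rate = 2 × 20 Hz = 40 Hz.

40 Hz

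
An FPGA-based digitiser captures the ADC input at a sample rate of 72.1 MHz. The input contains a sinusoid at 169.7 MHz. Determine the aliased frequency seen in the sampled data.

25.5 MHz

169.7 MHz mod fs = 25.5 MHz.
25.5 MHz ≤ fs/2 = 36.05 MHz, appears at 25.5 MHz.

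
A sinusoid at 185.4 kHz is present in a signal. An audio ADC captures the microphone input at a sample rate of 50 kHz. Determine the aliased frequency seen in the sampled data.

14.6 kHz

185.4 kHz mod fs = 35.4 kHz.
35.4 kHz > fs/2 = 25 kHz, folds to fs − 35.4 kHz = 14.6 kHz.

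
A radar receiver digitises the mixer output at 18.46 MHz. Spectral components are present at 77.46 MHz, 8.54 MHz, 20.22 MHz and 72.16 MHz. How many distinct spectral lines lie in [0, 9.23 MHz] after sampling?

fs/2 = 9.23 MHz.
77.46 MHz mod fs = 3.62 MHz.
3.62 MHz ≤ fs/2 = 9.23 MHz, appears at 3.62 MHz.
8.54 MHz ≤ fs/2 = 9.23 MHz, passes unchanged.
20.22 MHz mod fs = 1.76 MHz.
1.76 MHz ≤ fs/2 = 9.23 MHz, appears at 1.76 MHz.
72.16 MHz mod fs = 16.78 MHz.
16.78 MHz > fs/2 = 9.23 MHz, folds to fs − 16.78 MHz = 1.68 MHz.
Distinct values: {1.68 MHz, 1.76 MHz, 3.62 MHz, 8.54 MHz} → 4.

4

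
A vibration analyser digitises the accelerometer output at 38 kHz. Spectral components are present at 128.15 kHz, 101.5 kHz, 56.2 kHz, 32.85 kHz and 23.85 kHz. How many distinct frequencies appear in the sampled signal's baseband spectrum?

4

fs/2 = 19 kHz.
128.15 kHz mod fs = 14.15 kHz.
14.15 kHz ≤ fs/2 = 19 kHz, appears at 14.15 kHz.
101.5 kHz mod fs = 25.5 kHz.
25.5 kHz > fs/2 = 19 kHz, folds to fs − 25.5 kHz = 12.5 kHz.
56.2 kHz mod fs = 18.2 kHz.
18.2 kHz ≤ fs/2 = 19 kHz, appears at 18.2 kHz.
32.85 kHz > fs/2 = 19 kHz, folds to fs − 32.85 kHz = 5.15 kHz.
23.85 kHz > fs/2 = 19 kHz, folds to fs − 23.85 kHz = 14.15 kHz.
Distinct values: {5.15 kHz, 12.5 kHz, 14.15 kHz, 18.2 kHz} → 4.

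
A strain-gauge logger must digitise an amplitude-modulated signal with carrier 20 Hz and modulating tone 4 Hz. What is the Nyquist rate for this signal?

AM sidebands sit at fc ± fm = 16 Hz and 24 Hz.
Highest-frequency component: 24 Hz.
Nyquist rate = 2 × 24 Hz = 48 Hz.

48 Hz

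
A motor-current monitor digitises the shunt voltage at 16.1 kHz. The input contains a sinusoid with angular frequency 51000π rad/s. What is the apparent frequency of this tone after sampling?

ω = 51000π rad/s → f = ω/(2π) = 25500 Hz = 25.5 kHz.
25.5 kHz mod fs = 9.4 kHz.
9.4 kHz > fs/2 = 8.05 kHz, folds to fs − 9.4 kHz = 6.7 kHz.

6.7 kHz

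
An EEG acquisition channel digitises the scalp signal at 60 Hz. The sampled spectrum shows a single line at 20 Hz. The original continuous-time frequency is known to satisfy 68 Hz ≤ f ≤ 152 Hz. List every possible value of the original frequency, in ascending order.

80 Hz, 100 Hz, 140 Hz

Frequencies that alias to 20 Hz are k·fs ± 20 Hz for integer k ≥ 0.
k=0: 20 Hz.
k=1: 40 Hz, 80 Hz.
k=2: 100 Hz, 140 Hz.
k=3: 160 Hz, 200 Hz.
Within [68 Hz, 152 Hz]: 80 Hz, 100 Hz, 140 Hz.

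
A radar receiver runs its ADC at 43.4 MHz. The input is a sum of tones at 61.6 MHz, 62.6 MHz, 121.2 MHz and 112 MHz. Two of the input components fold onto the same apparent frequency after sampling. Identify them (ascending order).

61.6 MHz, 112 MHz

fs/2 = 21.7 MHz.
61.6 MHz mod fs = 18.2 MHz.
18.2 MHz ≤ fs/2 = 21.7 MHz, appears at 18.2 MHz.
62.6 MHz mod fs = 19.2 MHz.
19.2 MHz ≤ fs/2 = 21.7 MHz, appears at 19.2 MHz.
121.2 MHz mod fs = 34.4 MHz.
34.4 MHz > fs/2 = 21.7 MHz, folds to fs − 34.4 MHz = 9 MHz.
112 MHz mod fs = 25.2 MHz.
25.2 MHz > fs/2 = 21.7 MHz, folds to fs − 25.2 MHz = 18.2 MHz.
61.6 MHz and 112 MHz both map to 18.2 MHz.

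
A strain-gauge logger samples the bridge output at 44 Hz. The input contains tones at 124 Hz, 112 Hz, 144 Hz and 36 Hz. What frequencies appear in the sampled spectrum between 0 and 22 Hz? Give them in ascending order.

8 Hz, 12 Hz, 20 Hz

fs/2 = 22 Hz.
124 Hz mod fs = 36 Hz.
36 Hz > fs/2 = 22 Hz, folds to fs − 36 Hz = 8 Hz.
112 Hz mod fs = 24 Hz.
24 Hz > fs/2 = 22 Hz, folds to fs − 24 Hz = 20 Hz.
144 Hz mod fs = 12 Hz.
12 Hz ≤ fs/2 = 22 Hz, appears at 12 Hz.
36 Hz > fs/2 = 22 Hz, folds to fs − 36 Hz = 8 Hz.
Distinct values: {8 Hz, 12 Hz, 20 Hz}.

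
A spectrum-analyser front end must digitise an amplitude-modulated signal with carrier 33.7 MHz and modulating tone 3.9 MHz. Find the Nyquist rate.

75.2 MHz

AM sidebands sit at fc ± fm = 29.8 MHz and 37.6 MHz.
Highest-frequency component: 37.6 MHz.
Nyquist rate = 2 × 37.6 MHz = 75.2 MHz.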